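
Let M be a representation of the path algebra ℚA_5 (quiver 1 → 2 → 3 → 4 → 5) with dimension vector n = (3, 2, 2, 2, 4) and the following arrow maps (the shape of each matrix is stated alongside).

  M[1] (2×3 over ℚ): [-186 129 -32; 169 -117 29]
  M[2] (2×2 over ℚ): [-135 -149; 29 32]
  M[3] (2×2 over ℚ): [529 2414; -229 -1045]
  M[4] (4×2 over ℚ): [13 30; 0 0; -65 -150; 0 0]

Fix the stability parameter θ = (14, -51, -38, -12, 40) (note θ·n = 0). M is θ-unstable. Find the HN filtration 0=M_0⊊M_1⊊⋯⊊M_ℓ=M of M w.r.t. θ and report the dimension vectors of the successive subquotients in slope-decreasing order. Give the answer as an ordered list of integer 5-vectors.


Interval decomposition of M: I[1,1], I[1,4], I[1,5], I[5,5]^3.
HN type (ℓ=4): μ^(1)=40; μ^(2)=14; μ^(3)=-12; μ^(4)=-25

((0, 0, 0, 0, 4); (1, 0, 0, 0, 0); (0, 0, 0, 2, 0); (2, 2, 2, 0, 0))


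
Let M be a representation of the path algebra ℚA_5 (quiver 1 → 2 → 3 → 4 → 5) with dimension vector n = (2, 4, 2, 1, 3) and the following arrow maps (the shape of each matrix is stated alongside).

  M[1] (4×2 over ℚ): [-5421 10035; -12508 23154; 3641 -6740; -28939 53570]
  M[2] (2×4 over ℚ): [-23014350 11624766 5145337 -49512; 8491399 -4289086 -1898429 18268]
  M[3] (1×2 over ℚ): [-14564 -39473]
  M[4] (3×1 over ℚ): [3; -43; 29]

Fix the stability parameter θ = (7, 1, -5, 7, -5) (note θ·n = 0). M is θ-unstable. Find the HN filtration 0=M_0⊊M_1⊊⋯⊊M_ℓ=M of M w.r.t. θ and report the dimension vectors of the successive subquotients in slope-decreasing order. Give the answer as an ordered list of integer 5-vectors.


Via rank(M_{q-1}∘⋯∘M_p): M ≅ I[1,3], I[1,5], I[2,2]^2, I[5,5]^2.
μ_θ-semistable layers: μ^(1)=1; μ^(2)=-5

((2, 4, 2, 1, 1); (0, 0, 0, 0, 2))


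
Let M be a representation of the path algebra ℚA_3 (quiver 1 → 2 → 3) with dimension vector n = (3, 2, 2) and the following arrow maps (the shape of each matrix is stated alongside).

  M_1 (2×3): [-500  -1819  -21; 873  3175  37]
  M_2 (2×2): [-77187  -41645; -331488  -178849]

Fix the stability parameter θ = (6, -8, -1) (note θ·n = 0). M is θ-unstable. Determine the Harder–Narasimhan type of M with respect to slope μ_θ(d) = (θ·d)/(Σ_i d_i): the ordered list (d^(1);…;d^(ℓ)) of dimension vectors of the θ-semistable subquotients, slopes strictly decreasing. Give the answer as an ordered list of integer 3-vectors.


Via rank(M_{q-1}∘⋯∘M_p): M ≅ I[1,1], I[1,3]^2.
μ_θ-semistable layers: μ^(1)=6; μ^(2)=-1

((1, 0, 0); (2, 2, 2))


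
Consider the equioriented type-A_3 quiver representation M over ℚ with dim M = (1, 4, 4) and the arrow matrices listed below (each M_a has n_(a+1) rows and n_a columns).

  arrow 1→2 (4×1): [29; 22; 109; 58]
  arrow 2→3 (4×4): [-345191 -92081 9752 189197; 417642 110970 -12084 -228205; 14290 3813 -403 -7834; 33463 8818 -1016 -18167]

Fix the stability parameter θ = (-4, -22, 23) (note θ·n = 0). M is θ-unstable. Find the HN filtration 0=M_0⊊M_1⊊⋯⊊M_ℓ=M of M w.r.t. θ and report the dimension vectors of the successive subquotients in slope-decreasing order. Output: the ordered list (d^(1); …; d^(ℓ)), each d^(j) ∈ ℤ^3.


Barcode: M ≅ I[1,3], I[2,3]^3. HN layers by μ_θ (3 steps, strictly decreasing):
  μ^(1)=23; μ^(2)=-13; μ^(3)=-22

((0, 0, 4); (1, 1, 0); (0, 3, 0))


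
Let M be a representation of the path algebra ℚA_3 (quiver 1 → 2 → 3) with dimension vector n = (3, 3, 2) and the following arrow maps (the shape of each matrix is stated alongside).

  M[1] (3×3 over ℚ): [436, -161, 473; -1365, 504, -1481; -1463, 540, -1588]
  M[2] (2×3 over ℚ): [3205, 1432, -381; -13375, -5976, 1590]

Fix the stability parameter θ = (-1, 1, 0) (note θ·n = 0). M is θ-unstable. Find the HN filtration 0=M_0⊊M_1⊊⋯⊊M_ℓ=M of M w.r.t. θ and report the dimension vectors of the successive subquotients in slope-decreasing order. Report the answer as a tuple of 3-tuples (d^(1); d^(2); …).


Barcode: M ≅ I[1,2], I[1,3]^2. HN layers by μ_θ (3 steps, strictly decreasing):
  μ^(1)=1; μ^(2)=1/2; μ^(3)=-1

((0, 1, 0); (0, 2, 2); (3, 0, 0))


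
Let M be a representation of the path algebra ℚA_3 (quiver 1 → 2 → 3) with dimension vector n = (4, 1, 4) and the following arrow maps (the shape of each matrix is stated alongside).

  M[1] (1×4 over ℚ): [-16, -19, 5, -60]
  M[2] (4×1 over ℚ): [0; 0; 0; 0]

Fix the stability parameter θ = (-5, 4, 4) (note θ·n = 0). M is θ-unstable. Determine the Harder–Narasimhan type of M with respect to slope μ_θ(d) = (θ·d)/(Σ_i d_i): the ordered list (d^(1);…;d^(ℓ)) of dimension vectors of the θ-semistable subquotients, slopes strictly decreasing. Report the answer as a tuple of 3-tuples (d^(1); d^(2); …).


Via rank(M_{q-1}∘⋯∘M_p): M ≅ I[1,1]^3, I[1,2], I[3,3]^4.
μ_θ-semistable layers: μ^(1)=4; μ^(2)=-5

((0, 1, 4); (4, 0, 0))


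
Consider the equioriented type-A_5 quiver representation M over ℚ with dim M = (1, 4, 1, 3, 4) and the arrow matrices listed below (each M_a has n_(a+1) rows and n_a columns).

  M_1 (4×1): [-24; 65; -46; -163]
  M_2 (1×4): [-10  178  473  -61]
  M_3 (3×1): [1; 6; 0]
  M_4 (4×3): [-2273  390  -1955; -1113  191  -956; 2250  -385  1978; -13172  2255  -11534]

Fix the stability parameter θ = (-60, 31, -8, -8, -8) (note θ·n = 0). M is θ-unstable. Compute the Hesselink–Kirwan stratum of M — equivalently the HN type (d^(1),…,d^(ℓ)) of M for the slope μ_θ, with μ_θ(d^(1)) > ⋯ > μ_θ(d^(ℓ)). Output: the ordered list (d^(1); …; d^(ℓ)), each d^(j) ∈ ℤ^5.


Interval decomposition of M: I[1,5], I[2,2]^3, I[4,5]^2, I[5,5].
HN type (ℓ=4): μ^(1)=31; μ^(2)=7/4; μ^(3)=-8; μ^(4)=-60

((0, 3, 0, 0, 0); (0, 1, 1, 1, 1); (0, 0, 0, 2, 3); (1, 0, 0, 0, 0))


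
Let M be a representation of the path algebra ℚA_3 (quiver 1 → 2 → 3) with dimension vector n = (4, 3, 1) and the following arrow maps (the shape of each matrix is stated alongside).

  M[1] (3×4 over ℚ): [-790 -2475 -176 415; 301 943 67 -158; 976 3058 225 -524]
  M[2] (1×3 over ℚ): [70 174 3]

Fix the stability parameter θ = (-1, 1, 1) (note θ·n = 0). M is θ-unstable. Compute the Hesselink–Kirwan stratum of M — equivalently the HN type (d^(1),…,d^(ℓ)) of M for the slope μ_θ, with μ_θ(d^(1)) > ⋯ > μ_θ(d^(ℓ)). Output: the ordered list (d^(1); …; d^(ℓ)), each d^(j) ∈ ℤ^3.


Via rank(M_{q-1}∘⋯∘M_p): M ≅ I[1,1], I[1,2]^2, I[1,3].
μ_θ-semistable layers: μ^(1)=1; μ^(2)=-1

((0, 3, 1); (4, 0, 0))


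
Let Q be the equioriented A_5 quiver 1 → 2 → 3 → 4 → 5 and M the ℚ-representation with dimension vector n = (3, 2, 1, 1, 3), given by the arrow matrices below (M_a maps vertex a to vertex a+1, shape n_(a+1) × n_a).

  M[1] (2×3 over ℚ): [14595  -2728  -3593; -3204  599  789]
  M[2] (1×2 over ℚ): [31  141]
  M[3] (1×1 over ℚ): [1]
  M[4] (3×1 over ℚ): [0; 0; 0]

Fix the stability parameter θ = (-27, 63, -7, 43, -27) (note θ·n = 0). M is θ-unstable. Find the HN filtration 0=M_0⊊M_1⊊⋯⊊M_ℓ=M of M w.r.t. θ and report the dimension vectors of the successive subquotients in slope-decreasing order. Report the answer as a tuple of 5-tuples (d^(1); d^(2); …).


Via rank(M_{q-1}∘⋯∘M_p): M ≅ I[1,1], I[1,2], I[1,4], I[5,5]^3.
μ_θ-semistable layers: μ^(1)=63; μ^(2)=43; μ^(3)=28; μ^(4)=-27

((0, 1, 0, 0, 0); (0, 0, 0, 1, 0); (0, 1, 1, 0, 0); (3, 0, 0, 0, 3))


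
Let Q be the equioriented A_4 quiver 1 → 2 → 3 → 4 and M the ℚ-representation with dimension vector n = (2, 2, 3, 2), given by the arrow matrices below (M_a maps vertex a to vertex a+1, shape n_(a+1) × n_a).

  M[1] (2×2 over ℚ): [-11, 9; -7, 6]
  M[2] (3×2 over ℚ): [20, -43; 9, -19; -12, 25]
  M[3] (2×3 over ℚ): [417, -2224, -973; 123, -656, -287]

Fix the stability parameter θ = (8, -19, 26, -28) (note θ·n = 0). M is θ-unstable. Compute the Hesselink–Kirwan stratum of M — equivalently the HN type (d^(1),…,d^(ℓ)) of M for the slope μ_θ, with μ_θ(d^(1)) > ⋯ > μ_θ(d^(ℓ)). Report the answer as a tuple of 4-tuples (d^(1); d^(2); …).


Barcode: M ≅ I[1,3]^2, I[3,4], I[4,4]. HN layers by μ_θ (4 steps, strictly decreasing):
  μ^(1)=26; μ^(2)=-1; μ^(3)=-11/2; μ^(4)=-28

((0, 0, 2, 0); (0, 0, 1, 1); (2, 2, 0, 0); (0, 0, 0, 1))


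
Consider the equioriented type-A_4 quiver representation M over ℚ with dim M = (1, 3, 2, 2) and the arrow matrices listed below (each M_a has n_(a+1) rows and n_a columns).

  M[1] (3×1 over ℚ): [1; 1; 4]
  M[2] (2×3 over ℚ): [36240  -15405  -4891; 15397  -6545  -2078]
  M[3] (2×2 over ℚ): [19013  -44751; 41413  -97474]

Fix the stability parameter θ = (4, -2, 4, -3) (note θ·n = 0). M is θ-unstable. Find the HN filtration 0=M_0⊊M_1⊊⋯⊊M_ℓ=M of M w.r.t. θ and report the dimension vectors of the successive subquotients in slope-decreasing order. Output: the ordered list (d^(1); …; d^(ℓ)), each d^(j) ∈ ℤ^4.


Barcode: M ≅ I[1,4], I[2,2], I[2,4]. HN layers by μ_θ (3 steps, strictly decreasing):
  μ^(1)=3/4; μ^(2)=1/2; μ^(3)=-2

((1, 1, 1, 1); (0, 0, 1, 1); (0, 2, 0, 0))


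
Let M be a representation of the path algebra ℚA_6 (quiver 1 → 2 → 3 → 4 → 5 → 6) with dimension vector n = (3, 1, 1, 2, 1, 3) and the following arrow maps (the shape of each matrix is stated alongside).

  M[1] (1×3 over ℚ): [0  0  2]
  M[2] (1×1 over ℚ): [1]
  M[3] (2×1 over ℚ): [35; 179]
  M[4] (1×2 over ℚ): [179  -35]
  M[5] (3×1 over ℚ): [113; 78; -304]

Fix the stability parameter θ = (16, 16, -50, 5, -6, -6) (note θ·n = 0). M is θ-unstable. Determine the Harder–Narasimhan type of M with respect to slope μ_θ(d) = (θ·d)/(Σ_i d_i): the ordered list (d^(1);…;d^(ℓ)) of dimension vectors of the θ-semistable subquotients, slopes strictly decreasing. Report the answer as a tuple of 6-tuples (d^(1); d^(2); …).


Via rank(M_{q-1}∘⋯∘M_p): M ≅ I[1,1]^2, I[1,4], I[4,6], I[6,6]^2.
μ_θ-semistable layers: μ^(1)=16; μ^(2)=5; μ^(3)=-7/3; μ^(4)=-6

((2, 0, 0, 0, 0, 0); (0, 0, 0, 1, 0, 0); (0, 0, 0, 1, 1, 1); (1, 1, 1, 0, 0, 2))


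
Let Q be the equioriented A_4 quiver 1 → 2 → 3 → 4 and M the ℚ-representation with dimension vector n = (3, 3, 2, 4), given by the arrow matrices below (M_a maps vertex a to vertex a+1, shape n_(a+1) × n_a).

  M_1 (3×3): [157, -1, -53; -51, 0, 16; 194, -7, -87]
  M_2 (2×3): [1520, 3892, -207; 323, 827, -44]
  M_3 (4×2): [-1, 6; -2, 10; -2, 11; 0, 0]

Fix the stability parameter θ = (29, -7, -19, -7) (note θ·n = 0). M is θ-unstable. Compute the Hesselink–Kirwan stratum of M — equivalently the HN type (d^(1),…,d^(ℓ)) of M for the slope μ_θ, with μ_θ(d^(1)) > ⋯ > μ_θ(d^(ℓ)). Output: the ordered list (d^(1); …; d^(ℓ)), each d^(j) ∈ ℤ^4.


Barcode: M ≅ I[1,2], I[1,4]^2, I[4,4]^2. HN layers by μ_θ (3 steps, strictly decreasing):
  μ^(1)=11; μ^(2)=-1; μ^(3)=-7

((1, 1, 0, 0); (2, 2, 2, 2); (0, 0, 0, 2))


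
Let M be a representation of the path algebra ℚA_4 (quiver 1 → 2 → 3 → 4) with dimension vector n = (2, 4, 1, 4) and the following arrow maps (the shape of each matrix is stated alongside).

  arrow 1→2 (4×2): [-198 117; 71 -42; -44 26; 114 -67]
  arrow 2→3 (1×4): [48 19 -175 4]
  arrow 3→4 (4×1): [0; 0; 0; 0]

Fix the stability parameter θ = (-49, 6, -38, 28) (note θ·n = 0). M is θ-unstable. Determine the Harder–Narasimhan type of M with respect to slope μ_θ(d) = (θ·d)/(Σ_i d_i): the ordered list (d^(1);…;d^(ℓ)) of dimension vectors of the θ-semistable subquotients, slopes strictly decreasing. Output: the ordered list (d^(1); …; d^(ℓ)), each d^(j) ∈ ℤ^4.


Via rank(M_{q-1}∘⋯∘M_p): M ≅ I[1,2], I[1,3], I[2,2]^2, I[4,4]^4.
μ_θ-semistable layers: μ^(1)=28; μ^(2)=6; μ^(3)=-16; μ^(4)=-49

((0, 0, 0, 4); (0, 3, 0, 0); (0, 1, 1, 0); (2, 0, 0, 0))


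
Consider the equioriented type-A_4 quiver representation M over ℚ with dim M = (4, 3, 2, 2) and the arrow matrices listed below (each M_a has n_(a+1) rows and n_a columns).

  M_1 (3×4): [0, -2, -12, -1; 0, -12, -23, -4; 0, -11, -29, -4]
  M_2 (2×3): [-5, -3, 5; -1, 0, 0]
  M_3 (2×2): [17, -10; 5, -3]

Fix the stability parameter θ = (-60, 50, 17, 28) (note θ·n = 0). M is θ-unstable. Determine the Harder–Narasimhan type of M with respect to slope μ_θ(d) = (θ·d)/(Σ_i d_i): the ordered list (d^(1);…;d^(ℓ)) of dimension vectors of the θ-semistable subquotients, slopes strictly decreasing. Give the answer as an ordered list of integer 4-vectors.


Barcode: M ≅ I[1,1], I[1,2], I[1,4]^2. HN layers by μ_θ (3 steps, strictly decreasing):
  μ^(1)=50; μ^(2)=95/3; μ^(3)=-60

((0, 1, 0, 0); (0, 2, 2, 2); (4, 0, 0, 0))


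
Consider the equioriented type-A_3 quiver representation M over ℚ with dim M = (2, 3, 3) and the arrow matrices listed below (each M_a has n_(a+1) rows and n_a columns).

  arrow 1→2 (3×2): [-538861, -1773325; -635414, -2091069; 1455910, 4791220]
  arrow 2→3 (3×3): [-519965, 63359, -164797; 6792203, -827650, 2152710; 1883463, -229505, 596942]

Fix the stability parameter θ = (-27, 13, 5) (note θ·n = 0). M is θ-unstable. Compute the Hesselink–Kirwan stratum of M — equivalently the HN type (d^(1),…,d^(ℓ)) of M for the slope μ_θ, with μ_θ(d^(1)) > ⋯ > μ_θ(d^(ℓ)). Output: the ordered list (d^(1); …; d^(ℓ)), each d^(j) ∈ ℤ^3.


Interval decomposition of M: I[1,3]^2, I[2,3].
HN type (ℓ=2): μ^(1)=9; μ^(2)=-27

((0, 3, 3); (2, 0, 0))


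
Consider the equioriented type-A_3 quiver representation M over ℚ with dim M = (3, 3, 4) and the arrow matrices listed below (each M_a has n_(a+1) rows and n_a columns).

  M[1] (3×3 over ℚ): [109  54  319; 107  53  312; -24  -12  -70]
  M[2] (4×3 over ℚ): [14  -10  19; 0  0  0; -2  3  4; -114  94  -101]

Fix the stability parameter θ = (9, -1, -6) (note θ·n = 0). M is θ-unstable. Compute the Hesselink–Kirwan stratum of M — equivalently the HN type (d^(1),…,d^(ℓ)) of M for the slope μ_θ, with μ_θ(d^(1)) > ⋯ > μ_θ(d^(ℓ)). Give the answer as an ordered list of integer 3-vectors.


Barcode: M ≅ I[1,2], I[1,3]^2, I[3,3]^2. HN layers by μ_θ (3 steps, strictly decreasing):
  μ^(1)=4; μ^(2)=2/3; μ^(3)=-6

((1, 1, 0); (2, 2, 2); (0, 0, 2))


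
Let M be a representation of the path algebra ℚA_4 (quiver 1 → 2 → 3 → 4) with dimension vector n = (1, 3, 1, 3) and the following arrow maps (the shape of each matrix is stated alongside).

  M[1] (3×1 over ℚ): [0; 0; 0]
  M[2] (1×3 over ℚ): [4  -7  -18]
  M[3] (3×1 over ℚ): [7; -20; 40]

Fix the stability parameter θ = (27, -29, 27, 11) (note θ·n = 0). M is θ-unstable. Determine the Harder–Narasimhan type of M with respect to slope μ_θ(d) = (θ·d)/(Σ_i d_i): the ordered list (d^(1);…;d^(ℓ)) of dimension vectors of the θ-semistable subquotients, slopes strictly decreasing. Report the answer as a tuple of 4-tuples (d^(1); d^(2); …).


Interval decomposition of M: I[1,1], I[2,2]^2, I[2,4], I[4,4]^2.
HN type (ℓ=4): μ^(1)=27; μ^(2)=19; μ^(3)=11; μ^(4)=-29

((1, 0, 0, 0); (0, 0, 1, 1); (0, 0, 0, 2); (0, 3, 0, 0))


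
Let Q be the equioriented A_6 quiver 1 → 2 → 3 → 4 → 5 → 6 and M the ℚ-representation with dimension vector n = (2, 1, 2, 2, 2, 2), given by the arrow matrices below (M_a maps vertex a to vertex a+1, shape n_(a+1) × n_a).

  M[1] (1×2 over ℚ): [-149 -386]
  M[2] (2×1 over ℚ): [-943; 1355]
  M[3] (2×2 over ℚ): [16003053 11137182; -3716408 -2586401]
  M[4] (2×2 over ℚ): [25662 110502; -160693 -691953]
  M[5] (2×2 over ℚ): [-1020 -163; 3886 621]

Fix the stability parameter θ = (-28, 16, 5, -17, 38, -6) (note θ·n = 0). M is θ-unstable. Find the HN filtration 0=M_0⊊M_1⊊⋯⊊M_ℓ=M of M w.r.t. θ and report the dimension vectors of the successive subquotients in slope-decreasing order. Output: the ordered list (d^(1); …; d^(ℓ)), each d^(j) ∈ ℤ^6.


Barcode: M ≅ I[1,1], I[1,4], I[3,6], I[5,6]. HN layers by μ_θ (4 steps, strictly decreasing):
  μ^(1)=16; μ^(2)=4/3; μ^(3)=-6; μ^(4)=-28

((0, 0, 0, 0, 2, 2); (0, 1, 1, 1, 0, 0); (0, 0, 1, 1, 0, 0); (2, 0, 0, 0, 0, 0))


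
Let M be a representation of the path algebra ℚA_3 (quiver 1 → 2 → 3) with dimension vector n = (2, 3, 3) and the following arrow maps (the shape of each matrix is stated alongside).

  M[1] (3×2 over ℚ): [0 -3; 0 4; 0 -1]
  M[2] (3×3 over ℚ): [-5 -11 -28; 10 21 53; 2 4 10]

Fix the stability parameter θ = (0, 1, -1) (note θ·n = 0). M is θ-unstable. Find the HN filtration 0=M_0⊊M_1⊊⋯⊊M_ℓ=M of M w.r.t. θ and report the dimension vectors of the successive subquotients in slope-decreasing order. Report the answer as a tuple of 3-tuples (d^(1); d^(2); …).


Via rank(M_{q-1}∘⋯∘M_p): M ≅ I[1,1], I[1,3], I[2,2], I[2,3], I[3,3].
μ_θ-semistable layers: μ^(1)=1; μ^(2)=0; μ^(3)=-1

((0, 1, 0); (2, 2, 2); (0, 0, 1))


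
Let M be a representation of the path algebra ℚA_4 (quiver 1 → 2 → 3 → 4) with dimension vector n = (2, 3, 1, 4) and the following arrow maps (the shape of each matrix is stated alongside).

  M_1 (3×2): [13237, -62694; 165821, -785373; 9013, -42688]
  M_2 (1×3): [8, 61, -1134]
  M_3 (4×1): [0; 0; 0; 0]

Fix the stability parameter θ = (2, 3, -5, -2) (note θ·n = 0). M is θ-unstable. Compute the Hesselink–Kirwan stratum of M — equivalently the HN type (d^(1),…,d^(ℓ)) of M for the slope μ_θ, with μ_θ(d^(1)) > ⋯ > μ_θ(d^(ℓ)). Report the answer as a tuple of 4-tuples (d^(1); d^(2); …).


Barcode: M ≅ I[1,2], I[1,3], I[2,2], I[4,4]^4. HN layers by μ_θ (4 steps, strictly decreasing):
  μ^(1)=3; μ^(2)=2; μ^(3)=0; μ^(4)=-2

((0, 2, 0, 0); (1, 0, 0, 0); (1, 1, 1, 0); (0, 0, 0, 4))


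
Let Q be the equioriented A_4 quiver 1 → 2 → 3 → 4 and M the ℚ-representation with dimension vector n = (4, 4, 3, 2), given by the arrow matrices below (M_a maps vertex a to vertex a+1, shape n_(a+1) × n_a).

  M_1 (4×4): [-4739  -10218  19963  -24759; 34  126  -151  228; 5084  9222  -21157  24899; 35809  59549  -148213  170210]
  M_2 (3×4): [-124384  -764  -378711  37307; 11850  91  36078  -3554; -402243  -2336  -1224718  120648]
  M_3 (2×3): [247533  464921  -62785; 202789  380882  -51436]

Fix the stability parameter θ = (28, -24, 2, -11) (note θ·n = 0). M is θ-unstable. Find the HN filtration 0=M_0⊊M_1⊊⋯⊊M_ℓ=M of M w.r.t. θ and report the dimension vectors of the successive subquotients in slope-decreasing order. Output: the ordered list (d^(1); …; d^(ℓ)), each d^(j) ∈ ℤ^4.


Interval decomposition of M: I[1,2], I[1,3], I[1,4]^2.
HN type (ℓ=2): μ^(1)=2; μ^(2)=-5/4

((2, 2, 1, 0); (2, 2, 2, 2))


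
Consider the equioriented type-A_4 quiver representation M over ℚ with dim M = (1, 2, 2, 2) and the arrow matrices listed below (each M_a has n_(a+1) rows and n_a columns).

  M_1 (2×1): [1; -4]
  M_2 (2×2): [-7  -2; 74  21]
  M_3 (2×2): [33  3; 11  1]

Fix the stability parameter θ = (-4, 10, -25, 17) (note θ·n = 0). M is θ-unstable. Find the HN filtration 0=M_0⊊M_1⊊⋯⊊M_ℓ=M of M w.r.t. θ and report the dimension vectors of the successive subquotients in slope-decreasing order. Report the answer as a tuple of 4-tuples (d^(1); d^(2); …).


Interval decomposition of M: I[1,4], I[2,3], I[4,4].
HN type (ℓ=3): μ^(1)=17; μ^(2)=-19/3; μ^(3)=-15/2

((0, 0, 0, 2); (1, 1, 1, 0); (0, 1, 1, 0))


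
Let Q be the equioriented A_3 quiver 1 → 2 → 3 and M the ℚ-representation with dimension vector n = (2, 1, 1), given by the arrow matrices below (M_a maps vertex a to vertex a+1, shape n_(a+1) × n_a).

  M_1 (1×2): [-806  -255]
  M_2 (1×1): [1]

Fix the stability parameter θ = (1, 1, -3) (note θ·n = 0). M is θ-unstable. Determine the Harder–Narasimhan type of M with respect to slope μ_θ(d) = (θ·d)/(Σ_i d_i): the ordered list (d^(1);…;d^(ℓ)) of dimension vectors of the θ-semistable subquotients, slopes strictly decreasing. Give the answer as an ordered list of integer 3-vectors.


Barcode: M ≅ I[1,1], I[1,3]. HN layers by μ_θ (2 steps, strictly decreasing):
  μ^(1)=1; μ^(2)=-1/3

((1, 0, 0); (1, 1, 1))


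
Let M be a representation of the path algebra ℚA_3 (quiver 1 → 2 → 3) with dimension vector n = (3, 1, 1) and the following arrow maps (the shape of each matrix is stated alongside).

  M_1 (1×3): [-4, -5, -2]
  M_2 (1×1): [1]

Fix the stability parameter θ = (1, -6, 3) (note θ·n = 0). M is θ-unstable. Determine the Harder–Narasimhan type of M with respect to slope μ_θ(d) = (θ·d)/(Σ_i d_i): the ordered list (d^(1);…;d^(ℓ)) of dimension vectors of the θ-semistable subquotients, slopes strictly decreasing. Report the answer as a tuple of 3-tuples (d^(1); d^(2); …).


Barcode: M ≅ I[1,1]^2, I[1,3]. HN layers by μ_θ (3 steps, strictly decreasing):
  μ^(1)=3; μ^(2)=1; μ^(3)=-5/2

((0, 0, 1); (2, 0, 0); (1, 1, 0))


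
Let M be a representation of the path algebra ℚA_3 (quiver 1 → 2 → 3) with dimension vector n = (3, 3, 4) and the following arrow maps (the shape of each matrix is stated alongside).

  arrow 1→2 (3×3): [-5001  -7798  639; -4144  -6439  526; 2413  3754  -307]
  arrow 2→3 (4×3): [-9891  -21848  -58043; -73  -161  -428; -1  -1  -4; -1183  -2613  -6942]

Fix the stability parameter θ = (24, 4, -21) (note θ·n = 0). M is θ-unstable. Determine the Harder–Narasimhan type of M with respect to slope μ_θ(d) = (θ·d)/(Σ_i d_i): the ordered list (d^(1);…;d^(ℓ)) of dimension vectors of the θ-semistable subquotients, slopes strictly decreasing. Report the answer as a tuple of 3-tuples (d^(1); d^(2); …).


Barcode: M ≅ I[1,1], I[1,2], I[1,3], I[2,3], I[3,3]^2. HN layers by μ_θ (5 steps, strictly decreasing):
  μ^(1)=24; μ^(2)=14; μ^(3)=7/3; μ^(4)=-17/2; μ^(5)=-21

((1, 0, 0); (1, 1, 0); (1, 1, 1); (0, 1, 1); (0, 0, 2))


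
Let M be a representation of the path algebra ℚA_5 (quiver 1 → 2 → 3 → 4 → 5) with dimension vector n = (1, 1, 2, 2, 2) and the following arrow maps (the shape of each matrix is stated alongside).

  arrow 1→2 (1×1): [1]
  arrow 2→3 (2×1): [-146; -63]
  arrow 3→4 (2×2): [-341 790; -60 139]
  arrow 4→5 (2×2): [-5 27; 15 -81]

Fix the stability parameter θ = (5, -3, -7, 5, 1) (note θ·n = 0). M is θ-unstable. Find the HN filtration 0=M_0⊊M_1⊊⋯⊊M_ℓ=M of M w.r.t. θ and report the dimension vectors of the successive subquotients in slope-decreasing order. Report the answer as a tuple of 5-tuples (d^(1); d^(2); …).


Interval decomposition of M: I[1,5], I[3,4], I[5,5].
HN type (ℓ=5): μ^(1)=5; μ^(2)=3; μ^(3)=1; μ^(4)=-5/3; μ^(5)=-7

((0, 0, 0, 1, 0); (0, 0, 0, 1, 1); (0, 0, 0, 0, 1); (1, 1, 1, 0, 0); (0, 0, 1, 0, 0))


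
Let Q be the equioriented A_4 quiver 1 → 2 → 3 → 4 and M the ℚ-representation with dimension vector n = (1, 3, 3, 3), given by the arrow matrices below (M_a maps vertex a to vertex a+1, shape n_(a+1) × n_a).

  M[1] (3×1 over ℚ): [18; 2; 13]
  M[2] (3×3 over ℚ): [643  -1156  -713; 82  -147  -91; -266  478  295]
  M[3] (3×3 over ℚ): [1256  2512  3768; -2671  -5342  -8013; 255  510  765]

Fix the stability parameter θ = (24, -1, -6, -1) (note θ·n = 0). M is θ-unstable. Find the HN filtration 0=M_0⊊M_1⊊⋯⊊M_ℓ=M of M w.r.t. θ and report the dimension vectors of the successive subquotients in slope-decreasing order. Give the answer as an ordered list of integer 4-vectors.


Interval decomposition of M: I[1,3], I[2,3], I[2,4], I[4,4]^2.
HN type (ℓ=3): μ^(1)=17/3; μ^(2)=-1; μ^(3)=-7/2

((1, 1, 1, 0); (0, 0, 0, 3); (0, 2, 2, 0))


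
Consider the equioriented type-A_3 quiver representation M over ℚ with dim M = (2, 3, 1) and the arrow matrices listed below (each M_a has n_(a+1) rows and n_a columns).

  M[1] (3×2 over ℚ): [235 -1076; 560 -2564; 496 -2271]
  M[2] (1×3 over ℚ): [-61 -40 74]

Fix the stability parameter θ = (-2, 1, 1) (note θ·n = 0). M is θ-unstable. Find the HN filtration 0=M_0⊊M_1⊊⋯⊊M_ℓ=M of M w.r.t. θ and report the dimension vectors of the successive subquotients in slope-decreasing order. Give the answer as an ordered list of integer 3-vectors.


Interval decomposition of M: I[1,2], I[1,3], I[2,2].
HN type (ℓ=2): μ^(1)=1; μ^(2)=-2

((0, 3, 1); (2, 0, 0))


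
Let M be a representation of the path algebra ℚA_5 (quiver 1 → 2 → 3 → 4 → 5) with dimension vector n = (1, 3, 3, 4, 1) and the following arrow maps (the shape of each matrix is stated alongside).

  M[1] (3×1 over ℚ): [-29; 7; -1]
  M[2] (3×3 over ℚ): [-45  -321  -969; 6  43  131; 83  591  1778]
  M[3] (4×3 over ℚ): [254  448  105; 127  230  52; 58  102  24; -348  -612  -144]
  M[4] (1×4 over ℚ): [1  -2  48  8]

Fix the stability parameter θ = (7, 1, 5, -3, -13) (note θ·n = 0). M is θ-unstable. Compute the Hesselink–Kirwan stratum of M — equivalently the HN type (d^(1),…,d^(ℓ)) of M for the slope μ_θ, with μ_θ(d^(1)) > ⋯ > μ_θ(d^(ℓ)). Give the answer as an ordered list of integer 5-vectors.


Via rank(M_{q-1}∘⋯∘M_p): M ≅ I[1,4], I[2,4], I[2,5], I[4,4].
μ_θ-semistable layers: μ^(1)=5/2; μ^(2)=1; μ^(3)=-5/2; μ^(4)=-3

((1, 1, 1, 1, 0); (0, 1, 1, 1, 0); (0, 1, 1, 1, 1); (0, 0, 0, 1, 0))


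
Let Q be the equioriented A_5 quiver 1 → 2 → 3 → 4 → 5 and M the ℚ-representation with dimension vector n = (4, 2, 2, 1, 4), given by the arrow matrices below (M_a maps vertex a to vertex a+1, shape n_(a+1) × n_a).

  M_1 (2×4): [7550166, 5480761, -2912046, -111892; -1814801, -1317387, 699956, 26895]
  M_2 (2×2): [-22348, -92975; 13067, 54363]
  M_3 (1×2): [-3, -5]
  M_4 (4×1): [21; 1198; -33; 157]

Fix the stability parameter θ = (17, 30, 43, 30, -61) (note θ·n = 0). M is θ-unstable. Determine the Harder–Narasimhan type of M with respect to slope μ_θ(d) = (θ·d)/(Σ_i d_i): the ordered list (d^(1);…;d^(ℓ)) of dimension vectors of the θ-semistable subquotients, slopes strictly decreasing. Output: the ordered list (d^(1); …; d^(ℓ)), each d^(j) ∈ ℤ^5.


Interval decomposition of M: I[1,1]^2, I[1,3], I[1,5], I[5,5]^3.
HN type (ℓ=5): μ^(1)=43; μ^(2)=30; μ^(3)=17; μ^(4)=59/5; μ^(5)=-61

((0, 0, 1, 0, 0); (0, 1, 0, 0, 0); (3, 0, 0, 0, 0); (1, 1, 1, 1, 1); (0, 0, 0, 0, 3))


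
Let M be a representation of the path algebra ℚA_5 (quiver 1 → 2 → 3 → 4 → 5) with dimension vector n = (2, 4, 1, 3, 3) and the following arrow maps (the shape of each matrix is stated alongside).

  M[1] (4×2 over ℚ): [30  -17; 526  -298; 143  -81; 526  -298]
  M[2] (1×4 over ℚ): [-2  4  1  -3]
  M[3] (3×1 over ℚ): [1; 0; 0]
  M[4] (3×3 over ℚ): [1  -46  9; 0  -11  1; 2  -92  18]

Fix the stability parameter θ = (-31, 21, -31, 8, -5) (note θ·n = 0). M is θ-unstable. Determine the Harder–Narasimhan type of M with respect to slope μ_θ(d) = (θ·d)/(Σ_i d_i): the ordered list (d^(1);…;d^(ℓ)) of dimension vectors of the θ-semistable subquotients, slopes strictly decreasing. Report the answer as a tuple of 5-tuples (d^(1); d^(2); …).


Barcode: M ≅ I[1,2], I[1,5], I[2,2]^2, I[4,4], I[4,5], I[5,5]. HN layers by μ_θ (5 steps, strictly decreasing):
  μ^(1)=21; μ^(2)=8; μ^(3)=3/2; μ^(4)=-5; μ^(5)=-31

((0, 3, 0, 0, 0); (0, 0, 0, 1, 0); (0, 0, 0, 2, 2); (0, 1, 1, 0, 1); (2, 0, 0, 0, 0))


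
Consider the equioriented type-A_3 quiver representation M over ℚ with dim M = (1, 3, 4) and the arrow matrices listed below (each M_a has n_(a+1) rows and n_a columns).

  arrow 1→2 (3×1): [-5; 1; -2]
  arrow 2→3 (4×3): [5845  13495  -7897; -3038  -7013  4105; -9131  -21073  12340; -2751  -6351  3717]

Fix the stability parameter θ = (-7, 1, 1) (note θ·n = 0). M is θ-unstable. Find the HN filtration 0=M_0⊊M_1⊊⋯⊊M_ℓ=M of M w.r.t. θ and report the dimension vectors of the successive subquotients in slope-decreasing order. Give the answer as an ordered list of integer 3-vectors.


Interval decomposition of M: I[1,3], I[2,3]^2, I[3,3].
HN type (ℓ=2): μ^(1)=1; μ^(2)=-7

((0, 3, 4); (1, 0, 0))


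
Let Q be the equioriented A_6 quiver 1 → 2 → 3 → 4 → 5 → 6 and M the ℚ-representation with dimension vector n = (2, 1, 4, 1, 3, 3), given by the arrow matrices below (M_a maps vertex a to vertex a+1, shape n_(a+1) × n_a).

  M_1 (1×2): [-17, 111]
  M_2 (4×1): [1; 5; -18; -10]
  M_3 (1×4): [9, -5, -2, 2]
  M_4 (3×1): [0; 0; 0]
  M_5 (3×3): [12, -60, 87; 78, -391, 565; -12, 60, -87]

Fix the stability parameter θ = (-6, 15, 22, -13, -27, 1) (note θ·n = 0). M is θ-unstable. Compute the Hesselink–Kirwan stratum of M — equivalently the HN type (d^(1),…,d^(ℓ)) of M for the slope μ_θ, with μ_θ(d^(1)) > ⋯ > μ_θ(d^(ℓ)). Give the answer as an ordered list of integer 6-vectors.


Barcode: M ≅ I[1,1], I[1,3], I[3,3]^2, I[3,4], I[5,5], I[5,6]^2, I[6,6]. HN layers by μ_θ (6 steps, strictly decreasing):
  μ^(1)=22; μ^(2)=15; μ^(3)=9/2; μ^(4)=1; μ^(5)=-6; μ^(6)=-27

((0, 0, 3, 0, 0, 0); (0, 1, 0, 0, 0, 0); (0, 0, 1, 1, 0, 0); (0, 0, 0, 0, 0, 3); (2, 0, 0, 0, 0, 0); (0, 0, 0, 0, 3, 0))


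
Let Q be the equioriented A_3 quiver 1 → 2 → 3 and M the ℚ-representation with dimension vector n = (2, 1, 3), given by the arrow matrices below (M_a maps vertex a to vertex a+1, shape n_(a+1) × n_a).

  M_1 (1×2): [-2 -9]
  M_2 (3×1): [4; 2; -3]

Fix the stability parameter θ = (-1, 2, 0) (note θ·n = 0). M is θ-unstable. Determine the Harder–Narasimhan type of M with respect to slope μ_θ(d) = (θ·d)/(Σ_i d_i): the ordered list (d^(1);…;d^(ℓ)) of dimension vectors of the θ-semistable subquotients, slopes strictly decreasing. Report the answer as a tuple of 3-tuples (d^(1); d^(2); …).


Interval decomposition of M: I[1,1], I[1,3], I[3,3]^2.
HN type (ℓ=3): μ^(1)=1; μ^(2)=0; μ^(3)=-1

((0, 1, 1); (0, 0, 2); (2, 0, 0))


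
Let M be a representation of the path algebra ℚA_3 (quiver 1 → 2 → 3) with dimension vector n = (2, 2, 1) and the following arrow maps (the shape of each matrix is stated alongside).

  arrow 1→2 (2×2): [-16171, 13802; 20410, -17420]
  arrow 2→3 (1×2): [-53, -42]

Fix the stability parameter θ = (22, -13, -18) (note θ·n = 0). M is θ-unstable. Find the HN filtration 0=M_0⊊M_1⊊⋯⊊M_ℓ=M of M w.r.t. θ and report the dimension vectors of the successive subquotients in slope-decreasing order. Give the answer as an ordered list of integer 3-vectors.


Via rank(M_{q-1}∘⋯∘M_p): M ≅ I[1,1], I[1,3], I[2,2].
μ_θ-semistable layers: μ^(1)=22; μ^(2)=-3; μ^(3)=-13

((1, 0, 0); (1, 1, 1); (0, 1, 0))


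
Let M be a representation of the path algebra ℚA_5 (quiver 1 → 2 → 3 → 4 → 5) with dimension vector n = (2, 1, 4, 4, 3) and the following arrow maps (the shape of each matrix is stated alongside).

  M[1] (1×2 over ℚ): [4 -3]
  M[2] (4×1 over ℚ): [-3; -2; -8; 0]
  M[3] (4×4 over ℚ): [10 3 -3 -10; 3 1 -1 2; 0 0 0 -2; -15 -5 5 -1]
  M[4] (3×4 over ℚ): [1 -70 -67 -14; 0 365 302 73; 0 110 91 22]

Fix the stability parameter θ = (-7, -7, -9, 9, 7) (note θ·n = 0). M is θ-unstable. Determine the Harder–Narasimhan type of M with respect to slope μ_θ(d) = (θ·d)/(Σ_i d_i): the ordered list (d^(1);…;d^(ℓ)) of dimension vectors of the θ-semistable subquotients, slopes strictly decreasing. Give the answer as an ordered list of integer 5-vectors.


Via rank(M_{q-1}∘⋯∘M_p): M ≅ I[1,1], I[1,5], I[3,3], I[3,4], I[3,5], I[4,5].
μ_θ-semistable layers: μ^(1)=9; μ^(2)=8; μ^(3)=-7; μ^(4)=-23/3; μ^(5)=-9

((0, 0, 0, 1, 0); (0, 0, 0, 3, 3); (1, 0, 0, 0, 0); (1, 1, 1, 0, 0); (0, 0, 3, 0, 0))


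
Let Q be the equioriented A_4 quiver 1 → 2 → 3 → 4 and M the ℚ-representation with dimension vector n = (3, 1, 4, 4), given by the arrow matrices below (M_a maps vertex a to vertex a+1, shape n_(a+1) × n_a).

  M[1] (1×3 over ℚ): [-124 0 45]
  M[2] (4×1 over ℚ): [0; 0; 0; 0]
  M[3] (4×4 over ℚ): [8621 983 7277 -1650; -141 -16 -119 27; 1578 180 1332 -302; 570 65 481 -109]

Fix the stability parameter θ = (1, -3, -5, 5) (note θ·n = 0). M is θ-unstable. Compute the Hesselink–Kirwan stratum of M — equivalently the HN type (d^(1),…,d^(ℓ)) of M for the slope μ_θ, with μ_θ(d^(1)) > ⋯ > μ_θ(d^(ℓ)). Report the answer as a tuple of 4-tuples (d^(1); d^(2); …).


Barcode: M ≅ I[1,1]^2, I[1,2], I[3,3], I[3,4]^3, I[4,4]. HN layers by μ_θ (4 steps, strictly decreasing):
  μ^(1)=5; μ^(2)=1; μ^(3)=-1; μ^(4)=-5

((0, 0, 0, 4); (2, 0, 0, 0); (1, 1, 0, 0); (0, 0, 4, 0))


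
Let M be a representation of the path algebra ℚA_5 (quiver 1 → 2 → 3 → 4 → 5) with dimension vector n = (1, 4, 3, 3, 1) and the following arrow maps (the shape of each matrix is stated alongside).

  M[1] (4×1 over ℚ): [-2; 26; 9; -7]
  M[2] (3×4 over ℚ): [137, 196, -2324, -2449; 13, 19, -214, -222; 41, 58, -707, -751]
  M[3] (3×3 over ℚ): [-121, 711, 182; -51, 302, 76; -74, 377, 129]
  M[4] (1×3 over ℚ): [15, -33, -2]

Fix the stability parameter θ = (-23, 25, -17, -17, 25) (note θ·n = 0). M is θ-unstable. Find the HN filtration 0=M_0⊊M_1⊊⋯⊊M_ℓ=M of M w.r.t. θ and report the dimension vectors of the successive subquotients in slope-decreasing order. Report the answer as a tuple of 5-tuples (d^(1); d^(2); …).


Barcode: M ≅ I[1,5], I[2,2], I[2,4]^2. HN layers by μ_θ (3 steps, strictly decreasing):
  μ^(1)=25; μ^(2)=-3; μ^(3)=-23

((0, 1, 0, 0, 1); (0, 3, 3, 3, 0); (1, 0, 0, 0, 0))


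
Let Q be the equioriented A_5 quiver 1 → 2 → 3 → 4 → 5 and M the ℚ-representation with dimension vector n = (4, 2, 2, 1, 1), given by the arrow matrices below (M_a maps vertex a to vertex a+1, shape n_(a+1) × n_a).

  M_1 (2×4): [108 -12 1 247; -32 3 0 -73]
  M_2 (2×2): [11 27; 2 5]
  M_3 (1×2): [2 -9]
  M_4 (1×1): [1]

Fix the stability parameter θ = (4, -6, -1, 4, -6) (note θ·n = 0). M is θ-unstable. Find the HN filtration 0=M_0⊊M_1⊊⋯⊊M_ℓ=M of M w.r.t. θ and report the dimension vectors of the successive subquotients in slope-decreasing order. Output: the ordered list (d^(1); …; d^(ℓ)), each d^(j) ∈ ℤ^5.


Via rank(M_{q-1}∘⋯∘M_p): M ≅ I[1,1]^2, I[1,3], I[1,5].
μ_θ-semistable layers: μ^(1)=4; μ^(2)=-1

((2, 0, 0, 0, 0); (2, 2, 2, 1, 1))


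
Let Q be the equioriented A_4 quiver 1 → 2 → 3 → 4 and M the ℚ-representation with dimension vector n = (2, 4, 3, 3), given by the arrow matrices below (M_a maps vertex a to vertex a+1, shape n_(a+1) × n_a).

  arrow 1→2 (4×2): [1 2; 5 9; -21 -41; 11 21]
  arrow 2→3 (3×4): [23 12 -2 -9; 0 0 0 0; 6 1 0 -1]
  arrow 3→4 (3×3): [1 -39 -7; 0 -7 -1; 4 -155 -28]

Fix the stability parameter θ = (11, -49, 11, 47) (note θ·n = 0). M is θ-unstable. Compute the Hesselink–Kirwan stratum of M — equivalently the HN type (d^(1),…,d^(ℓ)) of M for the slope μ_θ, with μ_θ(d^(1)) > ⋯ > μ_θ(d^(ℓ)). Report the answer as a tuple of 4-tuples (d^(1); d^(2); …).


Interval decomposition of M: I[1,2], I[1,4], I[2,2], I[2,4], I[3,4].
HN type (ℓ=4): μ^(1)=47; μ^(2)=11; μ^(3)=-19; μ^(4)=-49

((0, 0, 0, 3); (0, 0, 3, 0); (2, 2, 0, 0); (0, 2, 0, 0))


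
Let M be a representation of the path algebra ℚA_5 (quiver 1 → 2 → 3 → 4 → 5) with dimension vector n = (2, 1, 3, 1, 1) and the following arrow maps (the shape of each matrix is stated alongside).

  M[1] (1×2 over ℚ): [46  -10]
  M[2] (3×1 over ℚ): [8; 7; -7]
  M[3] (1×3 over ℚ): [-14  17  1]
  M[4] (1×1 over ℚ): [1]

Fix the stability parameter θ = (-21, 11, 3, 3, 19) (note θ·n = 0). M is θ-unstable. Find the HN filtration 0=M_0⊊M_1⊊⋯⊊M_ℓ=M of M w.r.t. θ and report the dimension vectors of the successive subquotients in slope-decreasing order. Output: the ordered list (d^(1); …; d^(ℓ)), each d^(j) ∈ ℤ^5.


Via rank(M_{q-1}∘⋯∘M_p): M ≅ I[1,1], I[1,3], I[3,3], I[3,5].
μ_θ-semistable layers: μ^(1)=19; μ^(2)=7; μ^(3)=3; μ^(4)=-21

((0, 0, 0, 0, 1); (0, 1, 1, 0, 0); (0, 0, 2, 1, 0); (2, 0, 0, 0, 0))


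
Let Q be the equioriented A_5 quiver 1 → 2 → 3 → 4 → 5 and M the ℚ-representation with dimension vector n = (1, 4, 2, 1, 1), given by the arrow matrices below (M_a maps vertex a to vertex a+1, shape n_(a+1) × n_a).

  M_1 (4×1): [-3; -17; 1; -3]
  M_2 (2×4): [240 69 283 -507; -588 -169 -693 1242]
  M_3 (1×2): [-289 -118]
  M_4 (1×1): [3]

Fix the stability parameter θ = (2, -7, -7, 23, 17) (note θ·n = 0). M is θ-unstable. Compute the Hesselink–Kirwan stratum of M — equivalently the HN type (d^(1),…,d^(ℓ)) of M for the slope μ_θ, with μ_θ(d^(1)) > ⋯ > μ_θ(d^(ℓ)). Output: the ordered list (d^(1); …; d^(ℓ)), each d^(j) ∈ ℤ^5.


Barcode: M ≅ I[1,5], I[2,2]^2, I[2,3]. HN layers by μ_θ (3 steps, strictly decreasing):
  μ^(1)=20; μ^(2)=-4; μ^(3)=-7

((0, 0, 0, 1, 1); (1, 1, 1, 0, 0); (0, 3, 1, 0, 0))


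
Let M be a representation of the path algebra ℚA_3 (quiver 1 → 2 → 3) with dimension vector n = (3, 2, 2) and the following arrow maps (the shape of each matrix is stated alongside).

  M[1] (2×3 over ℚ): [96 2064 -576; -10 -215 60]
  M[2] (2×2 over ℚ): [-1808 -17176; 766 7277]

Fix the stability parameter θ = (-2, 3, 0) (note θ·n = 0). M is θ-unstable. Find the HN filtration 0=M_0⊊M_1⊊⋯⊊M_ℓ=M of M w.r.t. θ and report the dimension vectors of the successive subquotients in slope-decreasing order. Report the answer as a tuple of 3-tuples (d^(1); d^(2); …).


Interval decomposition of M: I[1,1]^2, I[1,3], I[2,2], I[3,3].
HN type (ℓ=4): μ^(1)=3; μ^(2)=3/2; μ^(3)=0; μ^(4)=-2

((0, 1, 0); (0, 1, 1); (0, 0, 1); (3, 0, 0))


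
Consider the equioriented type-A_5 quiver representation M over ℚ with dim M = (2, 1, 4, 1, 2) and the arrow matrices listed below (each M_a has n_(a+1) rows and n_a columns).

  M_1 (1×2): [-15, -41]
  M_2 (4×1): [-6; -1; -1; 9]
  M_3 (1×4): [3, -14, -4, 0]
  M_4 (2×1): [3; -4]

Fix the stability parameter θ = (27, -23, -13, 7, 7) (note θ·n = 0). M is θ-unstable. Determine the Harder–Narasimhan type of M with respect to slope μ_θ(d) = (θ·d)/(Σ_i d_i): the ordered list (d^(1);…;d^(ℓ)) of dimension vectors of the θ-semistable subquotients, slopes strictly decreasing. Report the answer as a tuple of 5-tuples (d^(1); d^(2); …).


Via rank(M_{q-1}∘⋯∘M_p): M ≅ I[1,1], I[1,3], I[3,3]^2, I[3,5], I[5,5].
μ_θ-semistable layers: μ^(1)=27; μ^(2)=7; μ^(3)=-3; μ^(4)=-13

((1, 0, 0, 0, 0); (0, 0, 0, 1, 2); (1, 1, 1, 0, 0); (0, 0, 3, 0, 0))


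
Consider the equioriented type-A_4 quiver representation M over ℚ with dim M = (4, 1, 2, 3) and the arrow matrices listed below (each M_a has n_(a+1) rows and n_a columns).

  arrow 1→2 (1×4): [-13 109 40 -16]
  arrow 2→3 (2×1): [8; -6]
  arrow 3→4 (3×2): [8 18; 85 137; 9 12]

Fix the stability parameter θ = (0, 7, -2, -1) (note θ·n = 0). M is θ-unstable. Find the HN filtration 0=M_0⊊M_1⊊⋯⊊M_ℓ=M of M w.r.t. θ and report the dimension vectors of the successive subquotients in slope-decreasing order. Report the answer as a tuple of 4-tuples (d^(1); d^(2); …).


Barcode: M ≅ I[1,1]^3, I[1,4], I[3,4], I[4,4]. HN layers by μ_θ (4 steps, strictly decreasing):
  μ^(1)=4/3; μ^(2)=0; μ^(3)=-1; μ^(4)=-2

((0, 1, 1, 1); (4, 0, 0, 0); (0, 0, 0, 2); (0, 0, 1, 0))


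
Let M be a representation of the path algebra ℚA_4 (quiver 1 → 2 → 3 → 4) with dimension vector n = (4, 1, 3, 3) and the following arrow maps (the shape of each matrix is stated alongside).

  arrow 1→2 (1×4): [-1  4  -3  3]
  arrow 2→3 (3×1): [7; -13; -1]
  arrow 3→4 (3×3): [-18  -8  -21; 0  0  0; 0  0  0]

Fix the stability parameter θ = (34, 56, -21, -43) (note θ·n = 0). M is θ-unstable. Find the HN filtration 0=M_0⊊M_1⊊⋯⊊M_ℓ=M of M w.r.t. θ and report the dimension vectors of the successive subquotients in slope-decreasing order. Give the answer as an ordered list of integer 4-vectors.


Barcode: M ≅ I[1,1]^3, I[1,4], I[3,3]^2, I[4,4]^2. HN layers by μ_θ (4 steps, strictly decreasing):
  μ^(1)=34; μ^(2)=13/2; μ^(3)=-21; μ^(4)=-43

((3, 0, 0, 0); (1, 1, 1, 1); (0, 0, 2, 0); (0, 0, 0, 2))
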